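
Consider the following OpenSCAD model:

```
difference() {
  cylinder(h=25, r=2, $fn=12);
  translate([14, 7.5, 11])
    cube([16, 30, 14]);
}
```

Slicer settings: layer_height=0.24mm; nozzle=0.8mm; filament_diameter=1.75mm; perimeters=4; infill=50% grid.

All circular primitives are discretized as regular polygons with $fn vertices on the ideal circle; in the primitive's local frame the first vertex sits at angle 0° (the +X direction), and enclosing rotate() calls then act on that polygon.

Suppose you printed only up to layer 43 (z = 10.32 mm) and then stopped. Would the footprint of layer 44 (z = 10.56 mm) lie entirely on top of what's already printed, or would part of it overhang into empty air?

Compare the two slices. At z = 10.32: the r=2 cylinder gives a regular 12-gon of circumradius 2 (constant along its height) (area = (12/2)·2.000²·sin(360°/12) = 12.00 mm²); the cube at (14, 7.5) does not reach this height (z outside [11, 25]); Subtracting the remaining from the first: none of the subtracted shapes is present at this height, so the r=2 cylinder is unchanged — area = 12.00 mm². At z = 10.56: the r=2 cylinder gives a regular 12-gon of circumradius 2 (constant along its height) (area = (12/2)·2.000²·sin(360°/12) = 12.00 mm²); the cube at (14, 7.5) does not reach this height (z outside [11, 25]); Taking the first minus the rest: none of the subtracted shapes is present at this height, so the r=2 cylinder is unchanged — area = 12.00 mm². Checking containment: the cross-section at z = 10.56 is a subset of the cross-section at z = 10.32.

entirely on top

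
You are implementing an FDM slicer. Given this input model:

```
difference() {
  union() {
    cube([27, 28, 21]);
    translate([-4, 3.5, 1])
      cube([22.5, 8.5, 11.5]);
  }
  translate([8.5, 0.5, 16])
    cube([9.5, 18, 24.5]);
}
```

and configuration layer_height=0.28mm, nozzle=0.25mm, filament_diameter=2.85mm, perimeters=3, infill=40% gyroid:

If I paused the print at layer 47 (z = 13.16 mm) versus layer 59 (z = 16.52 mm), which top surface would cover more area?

Layer 47 (z = 13.16): the 27×28 cube contributes its full rectangle (area 756.00 mm²); the cube at (-4, 3.5) does not reach this height (z outside [1, 12.5]); Merging all regions: only the 27×28 cube is present, so the union is just that shape — area = 756.00 mm²; the cube at (8.5, 0.5) is absent (z outside [16, 40.5]); Taking the first minus the rest: none of the subtracted shapes is present at this height, so that combined region is unchanged — area = 756.00 mm². So its area = 756.00 mm². Layer 59 (z = 16.52): the cube (footprint 27×28) is included at this height (area 756.00 mm²); the cube at (-4, 3.5) is absent (z outside [1, 12.5]); Taking the union: only the 27×28 cube is present, so the union is just that shape — area = 756.00 mm²; the cube at (8.5, 0.5) (footprint 9.5×18) is included at this height (area 171.00 mm²); After the difference (first − rest): starting from the result so far (756.00 mm²), the 9.5×18 cube at (8.5, 0.5) lies wholly inside it (removes its full 171.00 mm² and its 55.00 mm outline becomes a hole wall) — area = 585.00 mm². So its area = 585.00 mm². Layer 47 is larger (756.00 vs 585.00 mm²).

layer 47 (z = 13.16 mm)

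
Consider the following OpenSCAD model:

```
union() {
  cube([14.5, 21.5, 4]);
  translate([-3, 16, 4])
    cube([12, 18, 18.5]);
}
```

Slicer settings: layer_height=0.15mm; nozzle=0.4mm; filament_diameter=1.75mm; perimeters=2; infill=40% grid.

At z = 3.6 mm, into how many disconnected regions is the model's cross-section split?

1

At z = 3.6 mm: the 14.5×21.5 cube contributes its full rectangle; the cube at (-3, 16) is not intersected at this z (z outside [4, 22.5]); Taking the union: only the 14.5×21.5 cube is present, so the union is just that shape — 1 connected region. The result has 1 disconnected region.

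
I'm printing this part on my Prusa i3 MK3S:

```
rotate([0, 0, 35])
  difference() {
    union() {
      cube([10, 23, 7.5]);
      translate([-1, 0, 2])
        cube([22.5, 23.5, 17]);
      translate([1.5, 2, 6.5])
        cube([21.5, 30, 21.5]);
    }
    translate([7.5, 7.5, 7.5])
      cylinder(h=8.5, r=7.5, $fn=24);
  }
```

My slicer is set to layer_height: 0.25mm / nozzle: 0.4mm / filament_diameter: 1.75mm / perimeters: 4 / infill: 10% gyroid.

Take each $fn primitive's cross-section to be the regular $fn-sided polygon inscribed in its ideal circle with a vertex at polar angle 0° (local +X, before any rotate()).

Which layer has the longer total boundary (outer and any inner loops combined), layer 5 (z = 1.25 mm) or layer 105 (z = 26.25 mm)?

Layer 5 (z = 1.25): the 10×23 cube contributes its full rectangle (perimeter 66.00 mm); the cube at (-1, 0) does not reach this height (z outside [2, 19]); the cube at (1.5, 2) does not reach this height (z outside [6.5, 28]); Combining (union): only the 10×23 cube is present, so the union is just that shape — boundary = 66.00 mm; the cylinder at (7.5, 7.5) is not intersected at this z (z outside [7.5, 16]); After the difference (first − rest): none of the subtracted shapes is present at this height, so that combined region is unchanged — boundary = 66.00 mm; (rotated 35° about Z; rotation is an isometry so areas/perimeters/island counts are preserved). So its perimeter = 66.00 mm. Layer 105 (z = 26.25): the cube does not reach this height (z outside [0, 7.5]); the cube at (-1, 0) does not reach this height (z outside [2, 19]); the cube at (1.5, 2) (footprint 21.5×30) is included at this height (perimeter 103.00 mm); Combining (union): only the 21.5×30 cube at (1.5, 2) is present, so the union is just that shape — boundary = 103.00 mm; the cylinder at (7.5, 7.5) is not intersected at this z (z outside [7.5, 16]); After the difference (first − rest): none of the subtracted shapes is present at this height, so the result so far is unchanged — boundary = 103.00 mm; (whole slice rotated 35° about Z — lengths, areas and connectivity unchanged). So its perimeter = 103.00 mm. Layer 105 is larger (103.00 vs 66.00 mm).

layer 105 (z = 26.25 mm)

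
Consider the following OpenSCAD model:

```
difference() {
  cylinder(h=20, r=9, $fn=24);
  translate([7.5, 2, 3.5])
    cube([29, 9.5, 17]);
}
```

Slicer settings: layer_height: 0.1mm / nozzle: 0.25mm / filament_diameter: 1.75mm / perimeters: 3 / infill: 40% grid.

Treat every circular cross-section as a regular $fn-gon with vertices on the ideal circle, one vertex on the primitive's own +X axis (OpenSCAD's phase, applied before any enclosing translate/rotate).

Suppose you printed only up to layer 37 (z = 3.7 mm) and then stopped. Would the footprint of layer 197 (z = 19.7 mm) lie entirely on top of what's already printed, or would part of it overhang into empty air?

entirely on top

Compare the two slices. At z = 3.7: the cylinder: section is a regular 24-gon, circumradius r=9 (area = (24/2)·9.000²·sin(360°/24) = 251.57 mm²); the cube at (7.5, 2) (footprint 29×9.5) is included at this height (area 275.50 mm²); Taking the first minus the rest: starting from the r=9 cylinder (251.57 mm²), the 29×9.5 cube at (7.5, 2) partially overlaps it — only the 2.07 mm² overlap (of its 275.50 mm²) is removed, clipping the outline — area = 249.50 mm². At z = 19.7: the r=9 cylinder gives a regular 24-gon of circumradius 9 (constant along its height) (area = (24/2)·9.000²·sin(360°/24) = 251.57 mm²); the cube at (7.5, 2) is present — its section is the full 29×9.5 rectangle (area 275.50 mm²); Taking the first minus the rest: starting from the r=9 cylinder (251.57 mm²), the 29×9.5 cube at (7.5, 2) partially overlaps it — only the 2.07 mm² overlap (of its 275.50 mm²) is removed, clipping the outline — area = 249.50 mm². Checking containment: the cross-section at z = 19.7 is a subset of the cross-section at z = 3.7.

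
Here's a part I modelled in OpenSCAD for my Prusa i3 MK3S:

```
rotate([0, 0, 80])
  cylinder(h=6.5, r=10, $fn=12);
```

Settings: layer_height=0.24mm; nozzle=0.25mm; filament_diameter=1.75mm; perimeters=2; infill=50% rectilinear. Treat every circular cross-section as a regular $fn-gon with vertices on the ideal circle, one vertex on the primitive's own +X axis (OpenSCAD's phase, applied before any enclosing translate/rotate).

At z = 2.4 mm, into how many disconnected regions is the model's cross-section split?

At z = 2.4 mm: the cylinder: section is a regular 12-gon, circumradius r=10; (whole slice rotated 80° about Z — lengths, areas and connectivity unchanged). The result has 1 disconnected region.

1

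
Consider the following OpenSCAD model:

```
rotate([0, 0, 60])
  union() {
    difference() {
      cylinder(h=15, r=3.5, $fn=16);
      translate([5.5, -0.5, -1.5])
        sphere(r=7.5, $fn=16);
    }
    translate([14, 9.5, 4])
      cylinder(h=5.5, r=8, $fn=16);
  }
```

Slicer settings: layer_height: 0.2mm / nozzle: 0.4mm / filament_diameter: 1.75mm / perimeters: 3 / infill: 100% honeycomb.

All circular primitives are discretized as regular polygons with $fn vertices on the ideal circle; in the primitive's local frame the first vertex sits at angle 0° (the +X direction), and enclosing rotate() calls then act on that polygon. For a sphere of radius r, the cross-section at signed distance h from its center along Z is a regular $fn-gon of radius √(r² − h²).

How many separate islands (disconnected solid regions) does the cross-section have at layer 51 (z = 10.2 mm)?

1

At z = 10.2 mm: the r=3.5 cylinder contributes a regular 16-gon of circumradius 3.5; the sphere at (5.5, -0.5) is absent (|z−center|=11.700 > r=7.5); Subtracting the remaining from the first: none of the subtracted shapes is present at this height, so the r=3.5 cylinder is unchanged — 1 connected region; the cylinder at (14, 9.5) is not intersected at this z (z outside [4, 9.5]); Taking the union: only that combined region is present, so the union is just that shape — 1 connected region; (whole slice rotated 60° about Z — lengths, areas and connectivity unchanged). Overall, the cross-section is a single solid region. Island count = 1.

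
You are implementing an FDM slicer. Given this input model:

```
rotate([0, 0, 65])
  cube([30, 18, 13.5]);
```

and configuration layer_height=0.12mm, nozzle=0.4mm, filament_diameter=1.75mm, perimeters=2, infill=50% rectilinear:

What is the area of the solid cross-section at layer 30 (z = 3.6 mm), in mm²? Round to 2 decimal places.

540.00 mm²

At z = 3.6 mm: the cube (footprint 30×18) is included at this height (area 540.00 mm²); (whole slice rotated 65° about Z — lengths, areas and connectivity unchanged). Overall, the cross-section is a single solid region. Net area = 540.00 mm².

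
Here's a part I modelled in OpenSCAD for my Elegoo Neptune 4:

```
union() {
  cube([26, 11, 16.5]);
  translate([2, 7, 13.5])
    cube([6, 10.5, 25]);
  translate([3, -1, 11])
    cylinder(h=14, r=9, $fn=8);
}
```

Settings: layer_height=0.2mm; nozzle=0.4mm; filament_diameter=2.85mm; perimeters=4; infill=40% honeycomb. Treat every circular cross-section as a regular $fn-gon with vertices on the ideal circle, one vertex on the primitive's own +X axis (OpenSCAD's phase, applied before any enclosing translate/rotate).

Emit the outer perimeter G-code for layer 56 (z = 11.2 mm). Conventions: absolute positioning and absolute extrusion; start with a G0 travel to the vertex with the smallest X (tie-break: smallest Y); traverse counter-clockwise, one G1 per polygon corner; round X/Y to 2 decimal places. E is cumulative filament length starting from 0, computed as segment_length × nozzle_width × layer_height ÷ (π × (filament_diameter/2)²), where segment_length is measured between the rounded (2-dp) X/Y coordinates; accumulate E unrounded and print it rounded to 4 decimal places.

G0 X-6.00 Y-1.00 Z11.20
G1 X-3.36 Y-7.36 E0.0864
G1 X3.00 Y-10.00 E0.1727
G1 X9.36 Y-7.36 E0.2591
G1 X12.00 Y-1.00 E0.3454
G1 X11.59 Y0.00 E0.3590
G1 X26.00 Y0.00 E0.5397
G1 X26.00 Y11.00 E0.6776
G1 X0.00 Y11.00 E1.0037
G1 X0.00 Y6.76 E1.0568
G1 X-3.36 Y5.36 E1.1025
G1 X-6.00 Y-1.00 E1.1888

At z = 11.2 mm: the cube (footprint 26×11) is included at this height; the cube at (2, 7) is not intersected at this z (z outside [13.5, 38.5]); the r=9 cylinder at (3, -1) gives a regular 8-gon of circumradius 9 (constant along its height); Merging all regions: the regions partially overlap (shared area 70.62 mm²), so overlapping operands fuse into one piece — 1 connected region. The outline is a single polygon with 11 vertices. Extrusion per mm of travel: 0.4 × 0.2 / (π × 1.425²) = 0.012540. Accumulating E over each segment gives final E = 1.1888.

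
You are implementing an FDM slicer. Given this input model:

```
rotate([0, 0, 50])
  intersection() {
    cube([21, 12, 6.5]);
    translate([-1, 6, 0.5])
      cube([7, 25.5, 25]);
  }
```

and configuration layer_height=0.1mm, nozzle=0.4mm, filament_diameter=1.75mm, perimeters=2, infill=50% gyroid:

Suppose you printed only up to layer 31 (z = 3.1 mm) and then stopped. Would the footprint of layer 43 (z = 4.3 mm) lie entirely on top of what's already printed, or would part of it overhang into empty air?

Compare the two slices. At z = 3.1: the 21×12 cube contributes its full rectangle (area 252.00 mm²); the 7×25.5 cube at (-1, 6) contributes its full rectangle (area 178.50 mm²); After intersecting: the 7×25.5 cube at (-1, 6) partially overlaps the 21×12 cube; clipping to the common part keeps 36.00 mm² — area = 36.00 mm²; (rotated 50° about Z; rotation is an isometry so areas/perimeters/island counts are preserved). At z = 4.3: the cube (footprint 21×12) is included at this height (area 252.00 mm²); the 7×25.5 cube at (-1, 6) contributes its full rectangle (area 178.50 mm²); Keeping only the common overlap: the 7×25.5 cube at (-1, 6) partially overlaps the 21×12 cube; clipping to the common part keeps 36.00 mm² — area = 36.00 mm²; (whole slice rotated 50° about Z — lengths, areas and connectivity unchanged). Checking containment: the cross-section at z = 4.3 is a subset of the cross-section at z = 3.1.

entirely on top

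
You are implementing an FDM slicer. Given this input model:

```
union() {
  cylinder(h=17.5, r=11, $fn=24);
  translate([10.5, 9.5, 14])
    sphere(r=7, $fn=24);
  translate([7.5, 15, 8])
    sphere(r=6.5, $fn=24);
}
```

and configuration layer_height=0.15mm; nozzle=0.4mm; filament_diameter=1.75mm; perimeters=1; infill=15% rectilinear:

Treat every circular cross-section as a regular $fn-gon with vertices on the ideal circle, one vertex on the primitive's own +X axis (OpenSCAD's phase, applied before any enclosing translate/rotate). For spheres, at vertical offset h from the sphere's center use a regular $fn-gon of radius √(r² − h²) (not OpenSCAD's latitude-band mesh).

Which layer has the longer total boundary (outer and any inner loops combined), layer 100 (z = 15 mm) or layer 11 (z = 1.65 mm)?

Layer 100 (z = 15): the r=11 cylinder contributes a regular 24-gon of circumradius 11 (perimeter = 2·24·11.000·sin(180°/24) = 68.92 mm); the sphere at (10.5, 9.5): section is a regular 24-gon, circumradius = √(r²−h²) = √(7²−1²) = 6.928 (perimeter = 2·24·6.928·sin(180°/24) = 43.41 mm); the sphere at (7.5, 15) is not intersected at this z (|z−center|=7.000 > r=6.5); Taking the union: the regions partially overlap (shared area 26.13 mm²), so the edge portions inside another operand are dropped and the merged outline is re-measured after clipping — boundary = 89.68 mm. So its perimeter = 89.68 mm. Layer 11 (z = 1.65): the r=11 cylinder contributes a regular 24-gon of circumradius 11 (perimeter = 2·24·11.000·sin(180°/24) = 68.92 mm); the sphere at (10.5, 9.5) is not intersected at this z (|z−center|=12.350 > r=7); the r=6.5 sphere at (7.5, 15) slices to a regular 24-gon of circumradius 1.388 (√(r²−h²) with h=6.35 from center) (perimeter = 2·24·1.388·sin(180°/24) = 8.70 mm); Combining (union): the 2 present regions are separate (no shared area or edge), so areas and boundary lengths simply add and each stays a separate island — boundary = 77.62 mm. So its perimeter = 77.62 mm. Layer 100 is larger (89.68 vs 77.62 mm).

layer 100 (z = 15 mm)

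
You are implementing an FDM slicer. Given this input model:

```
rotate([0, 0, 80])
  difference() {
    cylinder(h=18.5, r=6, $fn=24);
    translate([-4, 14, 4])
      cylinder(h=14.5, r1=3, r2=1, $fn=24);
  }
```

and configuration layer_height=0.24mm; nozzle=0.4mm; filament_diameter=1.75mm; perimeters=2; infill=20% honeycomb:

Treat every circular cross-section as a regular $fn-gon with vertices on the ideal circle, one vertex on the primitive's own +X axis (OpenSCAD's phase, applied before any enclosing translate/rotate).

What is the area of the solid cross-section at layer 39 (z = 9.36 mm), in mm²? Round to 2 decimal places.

At z = 9.36 mm: the cylinder: section is a regular 24-gon, circumradius r=6 (area = (24/2)·6.000²·sin(360°/24) = 111.81 mm²); the cone at (-4, 14): at t=0.370 of its height the radius interpolates to r₁+(r₂−r₁)t = 2.261, giving a regular 24-gon of that circumradius (area = (24/2)·2.261²·sin(360°/24) = 15.87 mm²); After the difference (first − rest): starting from the r=6 cylinder (111.81 mm²), the cone at (-4, 14) misses the remaining region (no effect) — area = 111.81 mm²; (rotated 80° about Z; rotation is an isometry so areas/perimeters/island counts are preserved). Overall, the cross-section is a single solid region. Net area = 111.81 mm².

111.81 mm²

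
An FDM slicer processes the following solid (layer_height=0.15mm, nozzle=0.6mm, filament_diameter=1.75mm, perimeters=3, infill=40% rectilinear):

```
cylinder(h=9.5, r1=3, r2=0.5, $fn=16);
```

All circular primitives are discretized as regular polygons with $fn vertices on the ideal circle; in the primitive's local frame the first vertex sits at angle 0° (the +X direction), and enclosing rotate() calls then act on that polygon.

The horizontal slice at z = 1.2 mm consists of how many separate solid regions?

1

At z = 1.2 mm: the cone contributes a regular 16-gon of circumradius 2.684 (interpolated between r1=3 and r2=0.5 at t=0.126). The result has 1 disconnected region.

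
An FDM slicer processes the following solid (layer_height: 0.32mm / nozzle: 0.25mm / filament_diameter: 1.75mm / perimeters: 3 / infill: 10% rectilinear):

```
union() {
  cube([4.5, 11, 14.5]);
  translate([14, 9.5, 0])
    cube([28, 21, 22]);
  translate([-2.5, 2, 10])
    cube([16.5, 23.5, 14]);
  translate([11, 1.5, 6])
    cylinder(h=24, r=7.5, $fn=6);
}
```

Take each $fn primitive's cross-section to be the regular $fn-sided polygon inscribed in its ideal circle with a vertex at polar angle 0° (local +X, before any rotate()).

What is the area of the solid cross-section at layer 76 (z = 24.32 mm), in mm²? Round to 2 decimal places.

146.14 mm²

At z = 24.32 mm: the cube does not reach this height (z outside [0, 14.5]); the cube at (14, 9.5) is not intersected at this z (z outside [0, 22]); the cube at (-2.5, 2) is absent (z outside [10, 24]); the cylinder at (11, 1.5): section is a regular 6-gon, circumradius r=7.5 (area = (6/2)·7.500²·sin(360°/6) = 146.14 mm²); Merging all regions: only the r=7.5 cylinder at (11, 1.5) is present, so the union is just that shape — area = 146.14 mm². Overall, the cross-section is a single solid region. Net area = 146.14 mm².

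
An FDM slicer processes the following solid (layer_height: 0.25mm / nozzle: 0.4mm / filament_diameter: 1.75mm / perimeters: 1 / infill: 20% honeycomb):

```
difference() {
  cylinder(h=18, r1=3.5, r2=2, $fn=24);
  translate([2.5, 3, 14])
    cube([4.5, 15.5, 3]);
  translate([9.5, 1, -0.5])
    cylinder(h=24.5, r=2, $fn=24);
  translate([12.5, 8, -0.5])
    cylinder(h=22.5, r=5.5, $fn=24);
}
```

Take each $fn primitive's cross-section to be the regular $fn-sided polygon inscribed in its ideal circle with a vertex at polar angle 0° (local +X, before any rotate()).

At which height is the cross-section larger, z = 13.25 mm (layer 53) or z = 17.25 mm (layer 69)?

layer 53 (z = 13.25 mm)

Layer 53 (z = 13.25): the cone (r1=3.5→r2=2) has section circumradius 2.396 here — a regular 24-gon (area = (24/2)·2.396²·sin(360°/24) = 17.83 mm²); the cube at (2.5, 3) does not reach this height (z outside [14, 17]); the cylinder at (9.5, 1): section is a regular 24-gon, circumradius r=2 (area = (24/2)·2.000²·sin(360°/24) = 12.42 mm²); the cylinder at (12.5, 8): section is a regular 24-gon, circumradius r=5.5 (area = (24/2)·5.500²·sin(360°/24) = 93.95 mm²); After the difference (first − rest): starting from the cone (17.83 mm²), the r=2 cylinder at (9.5, 1) misses the remaining region (no effect); the r=5.5 cylinder at (12.5, 8) misses the remaining region (no effect) — area = 17.83 mm². So its area = 17.83 mm². Layer 69 (z = 17.25): the cone (r1=3.5→r2=2) has section circumradius 2.062 here — a regular 24-gon (area = (24/2)·2.062²·sin(360°/24) = 13.21 mm²); the cube at (2.5, 3) is not intersected at this z (z outside [14, 17]); the r=2 cylinder at (9.5, 1) contributes a regular 24-gon of circumradius 2 (area = (24/2)·2.000²·sin(360°/24) = 12.42 mm²); the r=5.5 cylinder at (12.5, 8) contributes a regular 24-gon of circumradius 5.5 (area = (24/2)·5.500²·sin(360°/24) = 93.95 mm²); After the difference (first − rest): starting from the cone (13.21 mm²), the r=2 cylinder at (9.5, 1) misses the remaining region (no effect); the r=5.5 cylinder at (12.5, 8) misses the remaining region (no effect) — area = 13.21 mm². So its area = 13.21 mm². Layer 53 is larger (17.83 vs 13.21 mm²).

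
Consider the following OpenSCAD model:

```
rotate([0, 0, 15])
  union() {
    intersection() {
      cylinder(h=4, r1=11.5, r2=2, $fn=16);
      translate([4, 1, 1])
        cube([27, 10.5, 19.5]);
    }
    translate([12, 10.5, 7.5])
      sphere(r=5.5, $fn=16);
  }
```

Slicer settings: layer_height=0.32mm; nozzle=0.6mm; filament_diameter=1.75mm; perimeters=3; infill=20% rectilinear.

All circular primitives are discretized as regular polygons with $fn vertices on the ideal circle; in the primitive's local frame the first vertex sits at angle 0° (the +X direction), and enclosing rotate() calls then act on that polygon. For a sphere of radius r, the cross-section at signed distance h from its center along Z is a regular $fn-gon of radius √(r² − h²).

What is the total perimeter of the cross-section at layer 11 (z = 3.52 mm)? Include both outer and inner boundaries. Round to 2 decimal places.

At z = 3.52 mm: the cone (r1=11.5→r2=2) has section circumradius 3.140 here — a regular 16-gon (perimeter = 2·16·3.140·sin(180°/16) = 19.60 mm); the cube at (4, 1) (footprint 27×10.5) is included at this height (perimeter 75.00 mm); Taking the intersection: the 27×10.5 cube at (4, 1) does not overlap the cone (empty) — nothing remains; the r=5.5 sphere at (12, 10.5) slices to a regular 16-gon of circumradius 3.796 (√(r²−h²) with h=3.98 from center) (perimeter = 2·16·3.796·sin(180°/16) = 23.70 mm); Merging all regions: only the r=5.5 sphere at (12, 10.5) is present, so the union is just that shape — boundary = 23.70 mm; (whole slice rotated 15° about Z — lengths, areas and connectivity unchanged). Overall, the cross-section is a single solid region. Total boundary length (outer) = 23.70 mm.

23.70 mm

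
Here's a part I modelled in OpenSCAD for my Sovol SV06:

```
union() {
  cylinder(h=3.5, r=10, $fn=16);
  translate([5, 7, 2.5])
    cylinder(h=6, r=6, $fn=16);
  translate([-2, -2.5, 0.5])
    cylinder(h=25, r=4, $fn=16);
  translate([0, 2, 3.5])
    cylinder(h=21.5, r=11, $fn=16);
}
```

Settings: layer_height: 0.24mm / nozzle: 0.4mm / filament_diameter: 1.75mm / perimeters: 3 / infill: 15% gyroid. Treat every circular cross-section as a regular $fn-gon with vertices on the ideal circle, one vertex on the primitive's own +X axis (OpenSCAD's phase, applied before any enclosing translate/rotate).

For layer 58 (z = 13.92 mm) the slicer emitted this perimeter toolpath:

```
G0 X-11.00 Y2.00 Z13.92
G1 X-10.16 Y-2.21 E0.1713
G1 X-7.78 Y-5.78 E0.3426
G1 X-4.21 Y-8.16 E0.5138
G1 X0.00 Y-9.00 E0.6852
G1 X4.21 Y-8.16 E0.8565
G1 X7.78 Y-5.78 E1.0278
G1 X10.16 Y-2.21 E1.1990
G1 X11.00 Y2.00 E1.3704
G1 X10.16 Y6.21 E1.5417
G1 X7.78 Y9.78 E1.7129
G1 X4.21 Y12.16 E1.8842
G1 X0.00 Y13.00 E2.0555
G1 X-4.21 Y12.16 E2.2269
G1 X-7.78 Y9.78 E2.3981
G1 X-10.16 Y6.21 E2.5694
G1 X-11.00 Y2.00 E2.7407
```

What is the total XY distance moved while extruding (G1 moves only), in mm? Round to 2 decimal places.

68.67 mm

Sum the Euclidean lengths of each G1 segment: total = 68.67 mm.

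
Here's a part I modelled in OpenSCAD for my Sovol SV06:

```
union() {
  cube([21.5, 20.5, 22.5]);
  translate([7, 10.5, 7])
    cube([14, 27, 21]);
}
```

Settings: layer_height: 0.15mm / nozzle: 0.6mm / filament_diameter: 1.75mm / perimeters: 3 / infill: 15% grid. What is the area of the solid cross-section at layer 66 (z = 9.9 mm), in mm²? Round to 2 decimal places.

At z = 9.9 mm: the cube is present — its section is the full 21.5×20.5 rectangle (area 440.75 mm²); the cube at (7, 10.5) (footprint 14×27) is included at this height (area 378.00 mm²); Merging all regions: the regions partially overlap — summed areas 818.75 mm² minus the doubly-counted overlap 140.00 mm² gives 678.75 mm² — area = 678.75 mm². Overall, the cross-section is a single solid region. Net area = 678.75 mm².

678.75 mm²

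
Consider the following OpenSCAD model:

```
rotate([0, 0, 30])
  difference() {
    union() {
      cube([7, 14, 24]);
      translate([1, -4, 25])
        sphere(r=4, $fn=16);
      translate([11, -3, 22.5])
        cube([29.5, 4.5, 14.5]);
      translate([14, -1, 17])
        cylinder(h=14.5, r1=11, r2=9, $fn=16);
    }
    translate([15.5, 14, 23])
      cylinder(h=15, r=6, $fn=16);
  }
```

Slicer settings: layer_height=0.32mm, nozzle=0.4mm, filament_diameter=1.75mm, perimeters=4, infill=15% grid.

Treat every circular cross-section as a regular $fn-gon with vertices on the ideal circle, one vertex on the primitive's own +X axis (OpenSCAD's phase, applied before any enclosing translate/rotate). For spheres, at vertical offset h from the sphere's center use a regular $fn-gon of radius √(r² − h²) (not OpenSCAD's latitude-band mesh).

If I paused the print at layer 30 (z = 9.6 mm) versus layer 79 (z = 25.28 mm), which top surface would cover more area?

Layer 30 (z = 9.6): the cube (footprint 7×14) is included at this height (area 98.00 mm²); the sphere at (1, -4) is absent (|z−center|=15.400 > r=4); the cube at (11, -3) is absent (z outside [22.5, 37]); the cone at (14, -1) is absent (z outside [17, 31.5]); Merging all regions: only the 7×14 cube is present, so the union is just that shape — area = 98.00 mm²; the cylinder at (15.5, 14) does not reach this height (z outside [23, 38]); After the difference (first − rest): none of the subtracted shapes is present at this height, so the result so far is unchanged — area = 98.00 mm²; (rotated 30° about Z; rotation is an isometry so areas/perimeters/island counts are preserved). So its area = 98.00 mm². Layer 79 (z = 25.28): the cube is absent (z outside [0, 24]); the sphere at (1, -4): section is a regular 16-gon, circumradius = √(r²−h²) = √(4²−0.28²) = 3.990 (area = (16/2)·3.990²·sin(360°/16) = 48.74 mm²); the 29.5×4.5 cube at (11, -3) contributes its full rectangle (area 132.75 mm²); the cone at (14, -1): at t=0.571 of its height the radius interpolates to r₁+(r₂−r₁)t = 9.858, giving a regular 16-gon of that circumradius (area = (16/2)·9.858²·sin(360°/16) = 297.51 mm²); Merging all regions: the regions partially overlap — summed areas 479.00 mm² minus the doubly-counted overlap 57.37 mm² gives 421.63 mm² — area = 421.63 mm²; the cylinder at (15.5, 14): section is a regular 16-gon, circumradius r=6 (area = (16/2)·6.000²·sin(360°/16) = 110.21 mm²); Subtracting the remaining from the first: starting from that combined region (421.63 mm²), the r=6 cylinder at (15.5, 14) partially overlaps it — only the 1.59 mm² overlap (of its 110.21 mm²) is removed, clipping the outline — area = 420.05 mm²; (rotated 30° about Z; rotation is an isometry so areas/perimeters/island counts are preserved). So its area = 420.05 mm². Layer 79 is larger (420.05 vs 98.00 mm²).

layer 79 (z = 25.28 mm)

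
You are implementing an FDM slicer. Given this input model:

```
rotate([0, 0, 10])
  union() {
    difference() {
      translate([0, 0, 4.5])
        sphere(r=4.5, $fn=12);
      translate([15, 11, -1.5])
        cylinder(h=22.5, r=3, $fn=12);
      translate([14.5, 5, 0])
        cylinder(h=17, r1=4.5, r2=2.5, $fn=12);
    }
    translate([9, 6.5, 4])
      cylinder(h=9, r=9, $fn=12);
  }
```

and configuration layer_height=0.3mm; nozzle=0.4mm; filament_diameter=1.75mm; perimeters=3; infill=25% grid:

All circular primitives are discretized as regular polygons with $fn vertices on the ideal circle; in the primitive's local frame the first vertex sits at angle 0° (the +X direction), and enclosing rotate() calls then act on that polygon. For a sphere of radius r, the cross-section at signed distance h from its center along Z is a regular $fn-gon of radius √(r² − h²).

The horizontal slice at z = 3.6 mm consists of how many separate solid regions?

At z = 3.6 mm: the r=4.5 sphere slices to a regular 12-gon of circumradius 4.409 (√(r²−h²) with h=0.9 from center); the r=3 cylinder at (15, 11) gives a regular 12-gon of circumradius 3 (constant along its height); the cone at (14.5, 5): at t=0.212 of its height the radius interpolates to r₁+(r₂−r₁)t = 4.076, giving a regular 12-gon of that circumradius; After the difference (first − rest): starting from the r=4.5 sphere, the r=3 cylinder at (15, 11) misses the remaining region (no effect); the cone at (14.5, 5) misses the remaining region (no effect) — 1 connected region; the cylinder at (9, 6.5) is absent (z outside [4, 13]); Merging all regions: only that combined region is present, so the union is just that shape — 1 connected region; (rotated 10° about Z; rotation is an isometry so areas/perimeters/island counts are preserved). The result has 1 disconnected region.

1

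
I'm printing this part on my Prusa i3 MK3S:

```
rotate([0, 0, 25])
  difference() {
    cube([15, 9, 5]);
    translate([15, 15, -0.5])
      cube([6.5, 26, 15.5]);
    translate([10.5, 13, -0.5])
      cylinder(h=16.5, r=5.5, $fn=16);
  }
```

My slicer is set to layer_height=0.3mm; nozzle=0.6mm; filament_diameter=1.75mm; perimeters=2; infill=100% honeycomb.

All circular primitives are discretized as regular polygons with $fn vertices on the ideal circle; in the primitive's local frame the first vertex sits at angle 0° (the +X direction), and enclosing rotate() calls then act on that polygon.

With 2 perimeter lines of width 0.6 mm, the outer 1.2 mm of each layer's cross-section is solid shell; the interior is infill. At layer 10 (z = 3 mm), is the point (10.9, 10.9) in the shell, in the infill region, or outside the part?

At z = 3 mm: the cube is present — its section is the full 15×9 rectangle; the cube at (15, 15) is present — its section is the full 6.5×26 rectangle; the r=5.5 cylinder at (10.5, 13) contributes a regular 16-gon of circumradius 5.5; Subtracting the remaining from the first: starting from the 15×9 cube, the 6.5×26 cube at (15, 15) misses the remaining region (no effect); the r=5.5 cylinder at (10.5, 13) partially overlaps it — only the 7.18 mm² overlap (of its 92.61 mm²) is removed, clipping the outline — 1 connected region; (rotated 25° about Z; rotation is an isometry so areas/perimeters/island counts are preserved). Overall, the cross-section is a single solid region. Undo the 25° rotation: the query point maps to (14.485, 5.272) in the un-rotated model frame. The nearest boundary edge runs (15.00, 9.00)→(15.00, 0.00); distance from the point to it = 0.51 mm. The point is inside the cross-section, 0.51 mm from the nearest boundary — within the 1.2 mm shell band (2 × 0.6).

shell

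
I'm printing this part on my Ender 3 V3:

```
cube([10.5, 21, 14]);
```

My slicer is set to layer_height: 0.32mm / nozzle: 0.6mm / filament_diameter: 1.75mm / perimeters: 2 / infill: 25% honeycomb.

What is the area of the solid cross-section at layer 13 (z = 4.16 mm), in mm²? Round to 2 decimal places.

At z = 4.16 mm: the cube is present — its section is the full 10.5×21 rectangle (area 220.50 mm²). Overall, the cross-section is a single solid region. Net area = 220.50 mm².

220.50 mm²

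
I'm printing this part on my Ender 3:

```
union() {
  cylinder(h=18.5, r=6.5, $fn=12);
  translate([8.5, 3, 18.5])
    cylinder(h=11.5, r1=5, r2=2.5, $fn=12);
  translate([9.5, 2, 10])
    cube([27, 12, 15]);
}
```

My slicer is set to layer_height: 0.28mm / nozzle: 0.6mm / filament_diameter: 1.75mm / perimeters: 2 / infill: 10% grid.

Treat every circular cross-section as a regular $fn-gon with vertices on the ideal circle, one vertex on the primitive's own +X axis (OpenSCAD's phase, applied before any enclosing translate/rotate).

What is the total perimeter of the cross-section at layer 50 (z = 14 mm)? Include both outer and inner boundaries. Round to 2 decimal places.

At z = 14 mm: the cylinder: section is a regular 12-gon, circumradius r=6.5 (perimeter = 2·12·6.500·sin(180°/12) = 40.38 mm); the cone at (8.5, 3) does not reach this height (z outside [18.5, 30]); the cube at (9.5, 2) (footprint 27×12) is included at this height (perimeter 78.00 mm); Taking the union: the 2 present regions are separate (no shared area or edge), so areas and boundary lengths simply add and each stays a separate island — boundary = 118.38 mm. Overall, the cross-section has 2 separate islands. Total boundary length (outer) = 118.38 mm.

118.38 mm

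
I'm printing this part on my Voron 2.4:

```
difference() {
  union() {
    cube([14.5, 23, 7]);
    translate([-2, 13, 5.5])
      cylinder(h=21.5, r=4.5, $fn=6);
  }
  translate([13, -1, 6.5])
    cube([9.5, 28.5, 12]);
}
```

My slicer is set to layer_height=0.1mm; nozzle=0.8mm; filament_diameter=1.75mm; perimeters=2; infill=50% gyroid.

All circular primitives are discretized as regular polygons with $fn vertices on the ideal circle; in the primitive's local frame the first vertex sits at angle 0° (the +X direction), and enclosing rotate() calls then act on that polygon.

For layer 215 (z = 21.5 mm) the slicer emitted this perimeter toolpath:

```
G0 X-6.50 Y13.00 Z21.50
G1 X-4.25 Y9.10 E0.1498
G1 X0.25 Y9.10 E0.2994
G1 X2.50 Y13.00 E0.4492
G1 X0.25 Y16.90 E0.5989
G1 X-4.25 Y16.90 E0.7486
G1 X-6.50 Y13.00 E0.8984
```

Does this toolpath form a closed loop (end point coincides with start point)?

yes

Start point (G0): (-6.50, 13.00). End point (last G1): the path returns to the start — closed.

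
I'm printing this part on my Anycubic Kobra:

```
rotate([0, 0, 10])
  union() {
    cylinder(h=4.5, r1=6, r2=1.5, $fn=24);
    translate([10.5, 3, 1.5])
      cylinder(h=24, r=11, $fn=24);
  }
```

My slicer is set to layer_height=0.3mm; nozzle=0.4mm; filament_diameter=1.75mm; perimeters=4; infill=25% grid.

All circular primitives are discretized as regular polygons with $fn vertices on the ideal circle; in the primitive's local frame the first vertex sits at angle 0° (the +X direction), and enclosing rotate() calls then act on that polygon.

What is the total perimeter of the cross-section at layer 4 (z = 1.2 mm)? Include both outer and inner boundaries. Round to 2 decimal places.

At z = 1.2 mm: the cone (r1=6→r2=1.5) has section circumradius 4.800 here — a regular 24-gon (perimeter = 2·24·4.800·sin(180°/24) = 30.07 mm); the cylinder at (10.5, 3) is not intersected at this z (z outside [1.5, 25.5]); Taking the union: only the cone is present, so the union is just that shape — boundary = 30.07 mm; (rotated 10° about Z; rotation is an isometry so areas/perimeters/island counts are preserved). Overall, the cross-section is a single solid region. Total boundary length (outer) = 30.07 mm.

30.07 mm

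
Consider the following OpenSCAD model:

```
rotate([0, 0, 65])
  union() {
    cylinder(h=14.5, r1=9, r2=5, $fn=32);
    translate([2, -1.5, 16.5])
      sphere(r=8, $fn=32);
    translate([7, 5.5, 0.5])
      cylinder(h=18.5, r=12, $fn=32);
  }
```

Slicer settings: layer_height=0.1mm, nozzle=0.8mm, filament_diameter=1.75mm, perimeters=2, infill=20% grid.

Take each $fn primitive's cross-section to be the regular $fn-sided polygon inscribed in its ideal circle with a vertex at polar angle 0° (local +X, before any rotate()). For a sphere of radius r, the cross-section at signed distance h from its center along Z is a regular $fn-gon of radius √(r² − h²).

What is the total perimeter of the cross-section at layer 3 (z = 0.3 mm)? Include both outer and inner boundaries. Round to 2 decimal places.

At z = 0.3 mm: the cone (r1=9→r2=5) has section circumradius 8.917 here — a regular 32-gon (perimeter = 2·32·8.917·sin(180°/32) = 55.94 mm); the sphere at (2, -1.5) is not intersected at this z (|z−center|=16.200 > r=8); the cylinder at (7, 5.5) does not reach this height (z outside [0.5, 19]); Merging all regions: only the cone is present, so the union is just that shape — boundary = 55.94 mm; (whole slice rotated 65° about Z — lengths, areas and connectivity unchanged). Overall, the cross-section is a single solid region. Total boundary length (outer) = 55.94 mm.

55.94 mm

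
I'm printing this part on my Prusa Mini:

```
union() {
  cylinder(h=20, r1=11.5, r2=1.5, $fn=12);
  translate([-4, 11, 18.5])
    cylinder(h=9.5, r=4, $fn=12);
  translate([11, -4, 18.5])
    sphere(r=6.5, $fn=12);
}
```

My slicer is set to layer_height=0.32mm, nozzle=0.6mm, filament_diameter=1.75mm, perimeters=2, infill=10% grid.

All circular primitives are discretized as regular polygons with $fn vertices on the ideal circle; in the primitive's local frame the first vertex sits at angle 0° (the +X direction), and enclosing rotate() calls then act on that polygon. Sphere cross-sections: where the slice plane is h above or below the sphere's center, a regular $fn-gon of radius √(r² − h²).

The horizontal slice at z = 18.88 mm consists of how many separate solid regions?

At z = 18.88 mm: the cone: at t=0.944 of its height the radius interpolates to r₁+(r₂−r₁)t = 2.060, giving a regular 12-gon of that circumradius; the r=4 cylinder at (-4, 11) contributes a regular 12-gon of circumradius 4; the r=6.5 sphere at (11, -4) slices to a regular 12-gon of circumradius 6.489 (√(r²−h²) with h=0.38 from center); Combining (union): the 3 present regions are separate (no shared area or edge), so areas and boundary lengths simply add and each stays a separate island — 3 connected regions. The result has 3 disconnected regions.

3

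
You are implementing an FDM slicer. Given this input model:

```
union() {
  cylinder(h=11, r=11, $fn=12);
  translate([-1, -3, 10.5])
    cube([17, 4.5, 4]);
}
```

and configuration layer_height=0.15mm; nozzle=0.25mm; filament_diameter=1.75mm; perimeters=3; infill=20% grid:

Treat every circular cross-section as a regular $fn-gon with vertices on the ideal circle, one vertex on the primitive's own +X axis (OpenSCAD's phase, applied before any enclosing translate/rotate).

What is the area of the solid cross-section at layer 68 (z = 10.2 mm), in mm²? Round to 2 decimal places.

363.00 mm²

At z = 10.2 mm: the r=11 cylinder gives a regular 12-gon of circumradius 11 (constant along its height) (area = (12/2)·11.000²·sin(360°/12) = 363.00 mm²); the cube at (-1, -3) is absent (z outside [10.5, 14.5]); Merging all regions: only the r=11 cylinder is present, so the union is just that shape — area = 363.00 mm². Overall, the cross-section is a single solid region. Net area = 363.00 mm².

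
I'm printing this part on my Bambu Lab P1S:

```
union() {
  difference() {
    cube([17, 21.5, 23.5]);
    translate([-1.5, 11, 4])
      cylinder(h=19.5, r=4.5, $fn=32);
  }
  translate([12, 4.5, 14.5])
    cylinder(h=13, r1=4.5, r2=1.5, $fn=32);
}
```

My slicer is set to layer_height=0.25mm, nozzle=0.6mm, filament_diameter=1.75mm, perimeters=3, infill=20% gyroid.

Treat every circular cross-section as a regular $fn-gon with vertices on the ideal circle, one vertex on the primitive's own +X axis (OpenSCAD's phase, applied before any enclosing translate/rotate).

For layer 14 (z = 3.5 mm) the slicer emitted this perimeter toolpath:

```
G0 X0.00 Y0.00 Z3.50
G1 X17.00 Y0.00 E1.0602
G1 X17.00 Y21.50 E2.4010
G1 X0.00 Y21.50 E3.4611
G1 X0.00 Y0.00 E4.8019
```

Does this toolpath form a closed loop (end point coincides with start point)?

yes

Start point (G0): (0.00, 0.00). End point (last G1): the path returns to the start — closed.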